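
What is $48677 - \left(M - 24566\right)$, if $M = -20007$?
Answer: $93250$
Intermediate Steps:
$48677 - \left(M - 24566\right) = 48677 - \left(-20007 - 24566\right) = 48677 - -44573 = 48677 + 44573 = 93250$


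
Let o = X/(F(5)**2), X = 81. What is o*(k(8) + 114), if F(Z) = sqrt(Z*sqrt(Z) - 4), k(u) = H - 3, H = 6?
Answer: 37908/109 + 47385*sqrt(5)/109 ≈ 1319.9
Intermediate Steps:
k(u) = 3 (k(u) = 6 - 3 = 3)
F(Z) = sqrt(-4 + Z**(3/2)) (F(Z) = sqrt(Z**(3/2) - 4) = sqrt(-4 + Z**(3/2)))
o = 81/(-4 + 5*sqrt(5)) (o = 81/((sqrt(-4 + 5**(3/2)))**2) = 81/((sqrt(-4 + 5*sqrt(5)))**2) = 81/(-4 + 5*sqrt(5)) ≈ 11.281)
o*(k(8) + 114) = (324/109 + 405*sqrt(5)/109)*(3 + 114) = (324/109 + 405*sqrt(5)/109)*117 = 37908/109 + 47385*sqrt(5)/109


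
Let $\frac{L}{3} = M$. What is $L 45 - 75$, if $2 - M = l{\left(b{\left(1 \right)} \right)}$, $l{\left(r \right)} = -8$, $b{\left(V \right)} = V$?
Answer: $1275$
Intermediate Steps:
$M = 10$ ($M = 2 - -8 = 2 + 8 = 10$)
$L = 30$ ($L = 3 \cdot 10 = 30$)
$L 45 - 75 = 30 \cdot 45 - 75 = 1350 - 75 = 1275$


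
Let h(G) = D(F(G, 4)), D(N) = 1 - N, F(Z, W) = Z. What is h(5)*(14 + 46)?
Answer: -240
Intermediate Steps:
h(G) = 1 - G
h(5)*(14 + 46) = (1 - 1*5)*(14 + 46) = (1 - 5)*60 = -4*60 = -240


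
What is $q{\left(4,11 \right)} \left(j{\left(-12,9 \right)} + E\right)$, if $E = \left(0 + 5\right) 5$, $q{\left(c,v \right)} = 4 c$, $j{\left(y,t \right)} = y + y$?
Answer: $16$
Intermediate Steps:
$j{\left(y,t \right)} = 2 y$
$E = 25$ ($E = 5 \cdot 5 = 25$)
$q{\left(4,11 \right)} \left(j{\left(-12,9 \right)} + E\right) = 4 \cdot 4 \left(2 \left(-12\right) + 25\right) = 16 \left(-24 + 25\right) = 16 \cdot 1 = 16$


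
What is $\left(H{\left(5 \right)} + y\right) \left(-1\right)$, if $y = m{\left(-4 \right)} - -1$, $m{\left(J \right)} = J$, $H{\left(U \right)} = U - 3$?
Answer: $1$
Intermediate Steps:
$H{\left(U \right)} = -3 + U$ ($H{\left(U \right)} = U - 3 = -3 + U$)
$y = -3$ ($y = -4 - -1 = -4 + 1 = -3$)
$\left(H{\left(5 \right)} + y\right) \left(-1\right) = \left(\left(-3 + 5\right) - 3\right) \left(-1\right) = \left(2 - 3\right) \left(-1\right) = \left(-1\right) \left(-1\right) = 1$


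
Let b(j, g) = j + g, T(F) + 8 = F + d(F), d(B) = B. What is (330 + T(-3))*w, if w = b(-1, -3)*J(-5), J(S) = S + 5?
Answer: 0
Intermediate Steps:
T(F) = -8 + 2*F (T(F) = -8 + (F + F) = -8 + 2*F)
b(j, g) = g + j
J(S) = 5 + S
w = 0 (w = (-3 - 1)*(5 - 5) = -4*0 = 0)
(330 + T(-3))*w = (330 + (-8 + 2*(-3)))*0 = (330 + (-8 - 6))*0 = (330 - 14)*0 = 316*0 = 0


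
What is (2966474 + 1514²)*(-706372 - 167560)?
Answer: -4595719990440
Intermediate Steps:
(2966474 + 1514²)*(-706372 - 167560) = (2966474 + 2292196)*(-873932) = 5258670*(-873932) = -4595719990440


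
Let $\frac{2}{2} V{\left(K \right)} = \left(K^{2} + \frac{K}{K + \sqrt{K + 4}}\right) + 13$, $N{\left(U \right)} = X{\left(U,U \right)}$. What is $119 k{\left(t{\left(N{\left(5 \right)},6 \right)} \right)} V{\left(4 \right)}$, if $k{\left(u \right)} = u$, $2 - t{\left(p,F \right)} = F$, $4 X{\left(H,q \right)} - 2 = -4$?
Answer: $-14756 + 476 \sqrt{2} \approx -14083.0$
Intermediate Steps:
$X{\left(H,q \right)} = - \frac{1}{2}$ ($X{\left(H,q \right)} = \frac{1}{2} + \frac{1}{4} \left(-4\right) = \frac{1}{2} - 1 = - \frac{1}{2}$)
$N{\left(U \right)} = - \frac{1}{2}$
$t{\left(p,F \right)} = 2 - F$
$V{\left(K \right)} = 13 + K^{2} + \frac{K}{K + \sqrt{4 + K}}$ ($V{\left(K \right)} = \left(K^{2} + \frac{K}{K + \sqrt{K + 4}}\right) + 13 = \left(K^{2} + \frac{K}{K + \sqrt{4 + K}}\right) + 13 = 13 + K^{2} + \frac{K}{K + \sqrt{4 + K}}$)
$119 k{\left(t{\left(N{\left(5 \right)},6 \right)} \right)} V{\left(4 \right)} = 119 \left(2 - 6\right) \frac{4^{3} + 13 \sqrt{4 + 4} + 14 \cdot 4 + 4^{2} \sqrt{4 + 4}}{4 + \sqrt{4 + 4}} = 119 \left(2 - 6\right) \frac{64 + 13 \sqrt{8} + 56 + 16 \sqrt{8}}{4 + \sqrt{8}} = 119 \left(-4\right) \frac{64 + 13 \cdot 2 \sqrt{2} + 56 + 16 \cdot 2 \sqrt{2}}{4 + 2 \sqrt{2}} = - 476 \frac{64 + 26 \sqrt{2} + 56 + 32 \sqrt{2}}{4 + 2 \sqrt{2}} = - 476 \frac{120 + 58 \sqrt{2}}{4 + 2 \sqrt{2}} = - \frac{476 \left(120 + 58 \sqrt{2}\right)}{4 + 2 \sqrt{2}}$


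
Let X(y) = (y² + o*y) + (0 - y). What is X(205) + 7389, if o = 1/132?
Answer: 6495793/132 ≈ 49211.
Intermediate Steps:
o = 1/132 ≈ 0.0075758
X(y) = y² - 131*y/132 (X(y) = (y² + y/132) + (0 - y) = (y² + y/132) - y = y² - 131*y/132)
X(205) + 7389 = (1/132)*205*(-131 + 132*205) + 7389 = (1/132)*205*(-131 + 27060) + 7389 = (1/132)*205*26929 + 7389 = 5520445/132 + 7389 = 6495793/132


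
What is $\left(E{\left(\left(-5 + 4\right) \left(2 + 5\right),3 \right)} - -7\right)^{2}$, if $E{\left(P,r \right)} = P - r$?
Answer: $9$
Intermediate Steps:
$\left(E{\left(\left(-5 + 4\right) \left(2 + 5\right),3 \right)} - -7\right)^{2} = \left(\left(\left(-5 + 4\right) \left(2 + 5\right) - 3\right) - -7\right)^{2} = \left(\left(\left(-1\right) 7 - 3\right) + 7\right)^{2} = \left(\left(-7 - 3\right) + 7\right)^{2} = \left(-10 + 7\right)^{2} = \left(-3\right)^{2} = 9$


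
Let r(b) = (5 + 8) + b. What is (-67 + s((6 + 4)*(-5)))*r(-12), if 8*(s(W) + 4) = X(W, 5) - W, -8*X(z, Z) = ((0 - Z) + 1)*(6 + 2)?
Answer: -257/4 ≈ -64.250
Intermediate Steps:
X(z, Z) = -1 + Z (X(z, Z) = -((0 - Z) + 1)*(6 + 2)/8 = -(-Z + 1)*8/8 = -(1 - Z)*8/8 = -(8 - 8*Z)/8 = -1 + Z)
r(b) = 13 + b
s(W) = -7/2 - W/8 (s(W) = -4 + ((-1 + 5) - W)/8 = -4 + (4 - W)/8 = -4 + (½ - W/8) = -7/2 - W/8)
(-67 + s((6 + 4)*(-5)))*r(-12) = (-67 + (-7/2 - (6 + 4)*(-5)/8))*(13 - 12) = (-67 + (-7/2 - 5*(-5)/4))*1 = (-67 + (-7/2 - ⅛*(-50)))*1 = (-67 + (-7/2 + 25/4))*1 = (-67 + 11/4)*1 = -257/4*1 = -257/4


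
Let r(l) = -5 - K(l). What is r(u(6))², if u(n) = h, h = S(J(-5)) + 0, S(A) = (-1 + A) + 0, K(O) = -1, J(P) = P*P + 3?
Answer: 16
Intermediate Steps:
J(P) = 3 + P² (J(P) = P² + 3 = 3 + P²)
S(A) = -1 + A
h = 27 (h = (-1 + (3 + (-5)²)) + 0 = (-1 + (3 + 25)) + 0 = (-1 + 28) + 0 = 27 + 0 = 27)
u(n) = 27
r(l) = -4 (r(l) = -5 - 1*(-1) = -5 + 1 = -4)
r(u(6))² = (-4)² = 16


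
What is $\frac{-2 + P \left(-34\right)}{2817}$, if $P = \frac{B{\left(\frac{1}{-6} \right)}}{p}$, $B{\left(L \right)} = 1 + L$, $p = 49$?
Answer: $- \frac{379}{414099} \approx -0.00091524$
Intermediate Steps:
$P = \frac{5}{294}$ ($P = \frac{1 + \frac{1}{-6}}{49} = \left(1 - \frac{1}{6}\right) \frac{1}{49} = \frac{5}{6} \cdot \frac{1}{49} = \frac{5}{294} \approx 0.017007$)
$\frac{-2 + P \left(-34\right)}{2817} = \frac{-2 + \frac{5}{294} \left(-34\right)}{2817} = \left(-2 - \frac{85}{147}\right) \frac{1}{2817} = \left(- \frac{379}{147}\right) \frac{1}{2817} = - \frac{379}{414099}$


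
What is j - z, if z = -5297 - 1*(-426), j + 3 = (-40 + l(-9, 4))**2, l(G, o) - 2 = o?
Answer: 6024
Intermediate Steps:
l(G, o) = 2 + o
j = 1153 (j = -3 + (-40 + (2 + 4))**2 = -3 + (-40 + 6)**2 = -3 + (-34)**2 = -3 + 1156 = 1153)
z = -4871 (z = -5297 + 426 = -4871)
j - z = 1153 - 1*(-4871) = 1153 + 4871 = 6024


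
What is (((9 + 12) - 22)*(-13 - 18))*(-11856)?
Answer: -367536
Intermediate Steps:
(((9 + 12) - 22)*(-13 - 18))*(-11856) = ((21 - 22)*(-31))*(-11856) = -1*(-31)*(-11856) = 31*(-11856) = -367536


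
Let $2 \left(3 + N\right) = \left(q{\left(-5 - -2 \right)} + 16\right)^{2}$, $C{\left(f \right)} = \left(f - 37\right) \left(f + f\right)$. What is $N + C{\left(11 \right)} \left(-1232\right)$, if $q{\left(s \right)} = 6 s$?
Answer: $704703$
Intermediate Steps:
$C{\left(f \right)} = 2 f \left(-37 + f\right)$ ($C{\left(f \right)} = \left(-37 + f\right) 2 f = 2 f \left(-37 + f\right)$)
$N = -1$ ($N = -3 + \frac{\left(6 \left(-5 - -2\right) + 16\right)^{2}}{2} = -3 + \frac{\left(6 \left(-5 + 2\right) + 16\right)^{2}}{2} = -3 + \frac{\left(6 \left(-3\right) + 16\right)^{2}}{2} = -3 + \frac{\left(-18 + 16\right)^{2}}{2} = -3 + \frac{\left(-2\right)^{2}}{2} = -3 + \frac{1}{2} \cdot 4 = -3 + 2 = -1$)
$N + C{\left(11 \right)} \left(-1232\right) = -1 + 2 \cdot 11 \left(-37 + 11\right) \left(-1232\right) = -1 + 2 \cdot 11 \left(-26\right) \left(-1232\right) = -1 - -704704 = -1 + 704704 = 704703$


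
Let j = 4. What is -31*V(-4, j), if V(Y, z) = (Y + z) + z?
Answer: -124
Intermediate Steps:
V(Y, z) = Y + 2*z
-31*V(-4, j) = -31*(-4 + 2*4) = -31*(-4 + 8) = -31*4 = -124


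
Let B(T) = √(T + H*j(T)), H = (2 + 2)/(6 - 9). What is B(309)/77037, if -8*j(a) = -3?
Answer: √1234/154074 ≈ 0.00022800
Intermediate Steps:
j(a) = 3/8 (j(a) = -⅛*(-3) = 3/8)
H = -4/3 (H = 4/(-3) = 4*(-⅓) = -4/3 ≈ -1.3333)
B(T) = √(-½ + T) (B(T) = √(T - 4/3*3/8) = √(T - ½) = √(-½ + T))
B(309)/77037 = (√(-2 + 4*309)/2)/77037 = (√(-2 + 1236)/2)*(1/77037) = (√1234/2)*(1/77037) = √1234/154074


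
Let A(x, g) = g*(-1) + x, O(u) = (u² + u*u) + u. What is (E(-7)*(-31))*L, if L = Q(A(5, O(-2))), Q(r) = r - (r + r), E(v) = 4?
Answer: -124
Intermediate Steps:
O(u) = u + 2*u² (O(u) = (u² + u²) + u = 2*u² + u = u + 2*u²)
A(x, g) = x - g (A(x, g) = -g + x = x - g)
Q(r) = -r (Q(r) = r - 2*r = -r)
L = 1 (L = -(5 - (-2)*(1 + 2*(-2))) = -(5 - (-2)*(1 - 4)) = -(5 - (-2)*(-3)) = -(5 - 1*6) = -(5 - 6) = -1*(-1) = 1)
(E(-7)*(-31))*L = (4*(-31))*1 = -124*1 = -124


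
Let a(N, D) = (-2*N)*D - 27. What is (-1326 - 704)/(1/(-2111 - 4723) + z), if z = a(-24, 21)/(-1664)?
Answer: 1648907520/478987 ≈ 3442.5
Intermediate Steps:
a(N, D) = -27 - 2*D*N (a(N, D) = -2*D*N - 27 = -27 - 2*D*N)
z = -981/1664 (z = (-27 - 2*21*(-24))/(-1664) = (-27 + 1008)*(-1/1664) = 981*(-1/1664) = -981/1664 ≈ -0.58954)
(-1326 - 704)/(1/(-2111 - 4723) + z) = (-1326 - 704)/(1/(-2111 - 4723) - 981/1664) = -2030/(1/(-6834) - 981/1664) = -2030/(-1/6834 - 981/1664) = -2030/(-3352909/5685888) = -2030*(-5685888/3352909) = 1648907520/478987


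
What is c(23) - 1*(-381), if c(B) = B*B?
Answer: 910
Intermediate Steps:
c(B) = B²
c(23) - 1*(-381) = 23² - 1*(-381) = 529 + 381 = 910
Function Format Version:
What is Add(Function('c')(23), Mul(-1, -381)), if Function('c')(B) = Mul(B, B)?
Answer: 910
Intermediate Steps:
Function('c')(B) = Pow(B, 2)
Add(Function('c')(23), Mul(-1, -381)) = Add(Pow(23, 2), Mul(-1, -381)) = Add(529, 381) = 910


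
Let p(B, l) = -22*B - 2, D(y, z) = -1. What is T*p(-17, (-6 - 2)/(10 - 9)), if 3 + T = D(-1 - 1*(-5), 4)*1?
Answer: -1488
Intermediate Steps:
T = -4 (T = -3 - 1*1 = -3 - 1 = -4)
p(B, l) = -2 - 22*B
T*p(-17, (-6 - 2)/(10 - 9)) = -4*(-2 - 22*(-17)) = -4*(-2 + 374) = -4*372 = -1488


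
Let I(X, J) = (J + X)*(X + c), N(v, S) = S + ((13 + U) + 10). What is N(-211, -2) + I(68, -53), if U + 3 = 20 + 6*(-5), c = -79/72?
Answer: 24277/24 ≈ 1011.5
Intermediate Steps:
c = -79/72 (c = -79*1/72 = -79/72 ≈ -1.0972)
U = -13 (U = -3 + (20 + 6*(-5)) = -3 + (20 - 30) = -3 - 10 = -13)
N(v, S) = 10 + S (N(v, S) = S + ((13 - 13) + 10) = S + (0 + 10) = S + 10 = 10 + S)
I(X, J) = (-79/72 + X)*(J + X) (I(X, J) = (J + X)*(X - 79/72) = (J + X)*(-79/72 + X) = (-79/72 + X)*(J + X))
N(-211, -2) + I(68, -53) = (10 - 2) + (68**2 - 79/72*(-53) - 79/72*68 - 53*68) = 8 + (4624 + 4187/72 - 1343/18 - 3604) = 8 + 24085/24 = 24277/24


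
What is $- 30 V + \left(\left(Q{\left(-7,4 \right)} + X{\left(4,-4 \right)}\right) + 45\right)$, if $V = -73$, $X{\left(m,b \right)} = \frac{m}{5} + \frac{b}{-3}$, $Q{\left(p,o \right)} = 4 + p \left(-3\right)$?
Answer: $\frac{33932}{15} \approx 2262.1$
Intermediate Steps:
$Q{\left(p,o \right)} = 4 - 3 p$
$X{\left(m,b \right)} = - \frac{b}{3} + \frac{m}{5}$ ($X{\left(m,b \right)} = m \frac{1}{5} + b \left(- \frac{1}{3}\right) = \frac{m}{5} - \frac{b}{3} = - \frac{b}{3} + \frac{m}{5}$)
$- 30 V + \left(\left(Q{\left(-7,4 \right)} + X{\left(4,-4 \right)}\right) + 45\right) = \left(-30\right) \left(-73\right) + \left(\left(\left(4 - -21\right) + \left(\left(- \frac{1}{3}\right) \left(-4\right) + \frac{1}{5} \cdot 4\right)\right) + 45\right) = 2190 + \left(\left(\left(4 + 21\right) + \left(\frac{4}{3} + \frac{4}{5}\right)\right) + 45\right) = 2190 + \left(\left(25 + \frac{32}{15}\right) + 45\right) = 2190 + \left(\frac{407}{15} + 45\right) = 2190 + \frac{1082}{15} = \frac{33932}{15}$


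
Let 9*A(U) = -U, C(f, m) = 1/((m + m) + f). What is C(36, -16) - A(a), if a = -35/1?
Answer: -131/36 ≈ -3.6389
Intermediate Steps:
C(f, m) = 1/(f + 2*m) (C(f, m) = 1/(2*m + f) = 1/(f + 2*m))
a = -35 (a = -35*1 = -35)
A(U) = -U/9 (A(U) = (-U)/9 = -U/9)
C(36, -16) - A(a) = 1/(36 + 2*(-16)) - (-1)*(-35)/9 = 1/(36 - 32) - 1*35/9 = 1/4 - 35/9 = ¼ - 35/9 = -131/36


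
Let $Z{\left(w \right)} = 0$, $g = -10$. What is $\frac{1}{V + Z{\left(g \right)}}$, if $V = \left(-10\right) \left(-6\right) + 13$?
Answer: $\frac{1}{73} \approx 0.013699$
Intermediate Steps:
$V = 73$ ($V = 60 + 13 = 73$)
$\frac{1}{V + Z{\left(g \right)}} = \frac{1}{73 + 0} = \frac{1}{73}$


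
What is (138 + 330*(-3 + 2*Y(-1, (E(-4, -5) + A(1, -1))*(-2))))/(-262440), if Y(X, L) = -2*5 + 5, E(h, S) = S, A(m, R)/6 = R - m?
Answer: 173/10935 ≈ 0.015821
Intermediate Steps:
A(m, R) = -6*m + 6*R (A(m, R) = 6*(R - m) = -6*m + 6*R)
Y(X, L) = -5 (Y(X, L) = -10 + 5 = -5)
(138 + 330*(-3 + 2*Y(-1, (E(-4, -5) + A(1, -1))*(-2))))/(-262440) = (138 + 330*(-3 + 2*(-5)))/(-262440) = (138 + 330*(-3 - 10))*(-1/262440) = (138 + 330*(-13))*(-1/262440) = (138 - 4290)*(-1/262440) = -4152*(-1/262440) = 173/10935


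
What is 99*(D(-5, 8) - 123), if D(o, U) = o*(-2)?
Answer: -11187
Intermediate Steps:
D(o, U) = -2*o
99*(D(-5, 8) - 123) = 99*(-2*(-5) - 123) = 99*(10 - 123) = 99*(-113) = -11187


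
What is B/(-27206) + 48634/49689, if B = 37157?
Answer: -523157569/1351838934 ≈ -0.38700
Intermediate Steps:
B/(-27206) + 48634/49689 = 37157/(-27206) + 48634/49689 = 37157*(-1/27206) + 48634*(1/49689) = -37157/27206 + 48634/49689 = -523157569/1351838934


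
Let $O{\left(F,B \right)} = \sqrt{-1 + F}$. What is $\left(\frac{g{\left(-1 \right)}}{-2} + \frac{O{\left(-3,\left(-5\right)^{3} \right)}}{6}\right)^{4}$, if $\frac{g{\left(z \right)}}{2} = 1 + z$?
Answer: $\frac{1}{81} \approx 0.012346$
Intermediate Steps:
$g{\left(z \right)} = 2 + 2 z$ ($g{\left(z \right)} = 2 \left(1 + z\right) = 2 + 2 z$)
$\left(\frac{g{\left(-1 \right)}}{-2} + \frac{O{\left(-3,\left(-5\right)^{3} \right)}}{6}\right)^{4} = \left(\frac{2 + 2 \left(-1\right)}{-2} + \frac{\sqrt{-1 - 3}}{6}\right)^{4} = \left(\left(2 - 2\right) \left(- \frac{1}{2}\right) + \sqrt{-4} \cdot \frac{1}{6}\right)^{4} = \left(0 \left(- \frac{1}{2}\right) + 2 i \frac{1}{6}\right)^{4} = \left(0 + \frac{i}{3}\right)^{4} = \left(\frac{i}{3}\right)^{4} = \frac{1}{81}$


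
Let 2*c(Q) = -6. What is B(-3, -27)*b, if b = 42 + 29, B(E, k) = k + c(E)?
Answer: -2130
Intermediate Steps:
c(Q) = -3 (c(Q) = (1/2)*(-6) = -3)
B(E, k) = -3 + k (B(E, k) = k - 3 = -3 + k)
b = 71
B(-3, -27)*b = (-3 - 27)*71 = -30*71 = -2130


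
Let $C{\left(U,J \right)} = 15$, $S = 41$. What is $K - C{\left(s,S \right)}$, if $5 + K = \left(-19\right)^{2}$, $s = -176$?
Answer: $341$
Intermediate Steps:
$K = 356$ ($K = -5 + \left(-19\right)^{2} = -5 + 361 = 356$)
$K - C{\left(s,S \right)} = 356 - 15 = 341$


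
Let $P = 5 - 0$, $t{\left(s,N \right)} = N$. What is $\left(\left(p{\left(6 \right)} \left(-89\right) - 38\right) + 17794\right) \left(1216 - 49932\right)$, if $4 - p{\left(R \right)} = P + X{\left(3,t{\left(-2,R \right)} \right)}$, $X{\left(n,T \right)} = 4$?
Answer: $-886679916$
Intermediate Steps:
$P = 5$ ($P = 5 + 0 = 5$)
$p{\left(R \right)} = -5$ ($p{\left(R \right)} = 4 - \left(5 + 4\right) = 4 - 9 = -5$)
$\left(\left(p{\left(6 \right)} \left(-89\right) - 38\right) + 17794\right) \left(1216 - 49932\right) = \left(\left(\left(-5\right) \left(-89\right) - 38\right) + 17794\right) \left(1216 - 49932\right) = \left(\left(445 - 38\right) + 17794\right) \left(-48716\right) = \left(407 + 17794\right) \left(-48716\right) = 18201 \left(-48716\right) = -886679916$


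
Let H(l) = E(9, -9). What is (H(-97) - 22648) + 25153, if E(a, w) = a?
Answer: 2514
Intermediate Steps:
H(l) = 9
(H(-97) - 22648) + 25153 = (9 - 22648) + 25153 = -22639 + 25153 = 2514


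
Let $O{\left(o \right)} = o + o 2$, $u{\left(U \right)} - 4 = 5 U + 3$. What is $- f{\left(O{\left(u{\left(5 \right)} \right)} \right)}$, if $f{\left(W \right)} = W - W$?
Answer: $0$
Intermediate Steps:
$u{\left(U \right)} = 7 + 5 U$ ($u{\left(U \right)} = 4 + \left(5 U + 3\right) = 4 + \left(3 + 5 U\right) = 7 + 5 U$)
$O{\left(o \right)} = 3 o$ ($O{\left(o \right)} = o + 2 o = 3 o$)
$f{\left(W \right)} = 0$
$- f{\left(O{\left(u{\left(5 \right)} \right)} \right)} = \left(-1\right) 0 = 0$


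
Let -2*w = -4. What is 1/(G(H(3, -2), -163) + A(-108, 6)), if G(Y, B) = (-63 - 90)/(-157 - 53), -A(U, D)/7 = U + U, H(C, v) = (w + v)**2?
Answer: 70/105891 ≈ 0.00066106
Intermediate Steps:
w = 2 (w = -1/2*(-4) = 2)
H(C, v) = (2 + v)**2
A(U, D) = -14*U (A(U, D) = -7*(U + U) = -14*U)
G(Y, B) = 51/70 (G(Y, B) = -153/(-210) = -153*(-1/210) = 51/70)
1/(G(H(3, -2), -163) + A(-108, 6)) = 1/(51/70 - 14*(-108)) = 1/(51/70 + 1512) = 1/(105891/70) = 70/105891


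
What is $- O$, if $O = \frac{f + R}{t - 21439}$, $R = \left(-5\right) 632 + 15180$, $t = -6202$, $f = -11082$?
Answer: $\frac{938}{27641} \approx 0.033935$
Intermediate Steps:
$R = 12020$ ($R = -3160 + 15180 = 12020$)
$O = - \frac{938}{27641}$ ($O = \frac{-11082 + 12020}{-6202 - 21439} = \frac{938}{-27641} = 938 \left(- \frac{1}{27641}\right) = - \frac{938}{27641} \approx -0.033935$)
$- O = \left(-1\right) \left(- \frac{938}{27641}\right) = \frac{938}{27641}$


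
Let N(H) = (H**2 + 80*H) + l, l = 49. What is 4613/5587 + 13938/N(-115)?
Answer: 16110828/3793573 ≈ 4.2469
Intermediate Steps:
N(H) = 49 + H**2 + 80*H (N(H) = (H**2 + 80*H) + 49 = 49 + H**2 + 80*H)
4613/5587 + 13938/N(-115) = 4613/5587 + 13938/(49 + (-115)**2 + 80*(-115)) = 4613*(1/5587) + 13938/(49 + 13225 - 9200) = 4613/5587 + 13938/4074 = 4613/5587 + 13938*(1/4074) = 4613/5587 + 2323/679 = 16110828/3793573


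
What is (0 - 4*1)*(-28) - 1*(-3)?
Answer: 115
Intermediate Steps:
(0 - 4*1)*(-28) - 1*(-3) = (0 - 4)*(-28) + 3 = -4*(-28) + 3 = 112 + 3 = 115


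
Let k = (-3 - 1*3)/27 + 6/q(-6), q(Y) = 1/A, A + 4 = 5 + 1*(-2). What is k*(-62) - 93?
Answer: 2635/9 ≈ 292.78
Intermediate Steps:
A = -1 (A = -4 + (5 + 1*(-2)) = -4 + (5 - 2) = -4 + 3 = -1)
q(Y) = -1 (q(Y) = 1/(-1) = -1)
k = -56/9 (k = (-3 - 1*3)/27 + 6/(-1) = (-3 - 3)*(1/27) + 6*(-1) = -6*1/27 - 6 = -2/9 - 6 = -56/9 ≈ -6.2222)
k*(-62) - 93 = -56/9*(-62) - 93 = 3472/9 - 93 = 2635/9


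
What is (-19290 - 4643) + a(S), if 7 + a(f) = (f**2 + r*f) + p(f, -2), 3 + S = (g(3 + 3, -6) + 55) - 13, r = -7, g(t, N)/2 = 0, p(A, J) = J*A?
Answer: -22770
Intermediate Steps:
p(A, J) = A*J
g(t, N) = 0 (g(t, N) = 2*0 = 0)
S = 39 (S = -3 + ((0 + 55) - 13) = -3 + (55 - 13) = -3 + 42 = 39)
a(f) = -7 + f**2 - 9*f (a(f) = -7 + ((f**2 - 7*f) + f*(-2)) = -7 + ((f**2 - 7*f) - 2*f) = -7 + (f**2 - 9*f) = -7 + f**2 - 9*f)
(-19290 - 4643) + a(S) = (-19290 - 4643) + (-7 + 39**2 - 9*39) = -23933 + (-7 + 1521 - 351) = -23933 + 1163 = -22770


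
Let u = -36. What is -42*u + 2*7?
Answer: 1526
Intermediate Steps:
-42*u + 2*7 = -42*(-36) + 2*7 = 1512 + 14 = 1526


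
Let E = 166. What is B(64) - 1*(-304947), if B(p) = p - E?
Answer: 304845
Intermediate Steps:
B(p) = -166 + p (B(p) = p - 1*166 = p - 166 = -166 + p)
B(64) - 1*(-304947) = (-166 + 64) - 1*(-304947) = -102 + 304947 = 304845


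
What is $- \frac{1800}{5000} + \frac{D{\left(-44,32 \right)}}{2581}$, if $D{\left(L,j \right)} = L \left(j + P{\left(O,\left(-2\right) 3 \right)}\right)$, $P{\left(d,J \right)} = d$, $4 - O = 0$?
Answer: $- \frac{62829}{64525} \approx -0.97372$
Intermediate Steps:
$O = 4$ ($O = 4 - 0 = 4 + 0 = 4$)
$D{\left(L,j \right)} = L \left(4 + j\right)$ ($D{\left(L,j \right)} = L \left(j + 4\right) = L \left(4 + j\right)$)
$- \frac{1800}{5000} + \frac{D{\left(-44,32 \right)}}{2581} = - \frac{1800}{5000} + \frac{\left(-44\right) \left(4 + 32\right)}{2581} = \left(-1800\right) \frac{1}{5000} + \left(-44\right) 36 \cdot \frac{1}{2581} = - \frac{9}{25} - \frac{1584}{2581} = - \frac{62829}{64525}$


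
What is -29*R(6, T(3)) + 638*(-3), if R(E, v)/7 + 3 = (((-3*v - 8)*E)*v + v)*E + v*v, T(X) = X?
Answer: 365922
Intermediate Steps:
R(E, v) = -21 + 7*v² + 7*E*(v + E*v*(-8 - 3*v)) (R(E, v) = -21 + 7*((((-3*v - 8)*E)*v + v)*E + v*v) = -21 + 7*((((-8 - 3*v)*E)*v + v)*E + v²) = -21 + 7*(((E*(-8 - 3*v))*v + v)*E + v²) = -21 + 7*((E*v*(-8 - 3*v) + v)*E + v²) = -21 + 7*((v + E*v*(-8 - 3*v))*E + v²) = -21 + 7*(E*(v + E*v*(-8 - 3*v)) + v²) = -21 + 7*(v² + E*(v + E*v*(-8 - 3*v))) = -21 + (7*v² + 7*E*(v + E*v*(-8 - 3*v))) = -21 + 7*v² + 7*E*(v + E*v*(-8 - 3*v)))
-29*R(6, T(3)) + 638*(-3) = -29*(-21 + 7*3² - 56*3*6² - 21*6²*3² + 7*6*3) + 638*(-3) = -29*(-21 + 7*9 - 56*3*36 - 21*36*9 + 126) - 1914 = -29*(-21 + 63 - 6048 - 6804 + 126) - 1914 = -29*(-12684) - 1914 = 367836 - 1914 = 365922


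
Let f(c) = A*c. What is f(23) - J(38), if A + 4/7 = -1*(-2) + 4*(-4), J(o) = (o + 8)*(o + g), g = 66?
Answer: -35834/7 ≈ -5119.1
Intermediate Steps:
J(o) = (8 + o)*(66 + o) (J(o) = (o + 8)*(o + 66) = (8 + o)*(66 + o))
A = -102/7 (A = -4/7 + (-1*(-2) + 4*(-4)) = -4/7 + (2 - 16) = -4/7 - 14 = -102/7 ≈ -14.571)
f(c) = -102*c/7
f(23) - J(38) = -102/7*23 - (528 + 38² + 74*38) = -2346/7 - (528 + 1444 + 2812) = -2346/7 - 1*4784 = -2346/7 - 4784 = -35834/7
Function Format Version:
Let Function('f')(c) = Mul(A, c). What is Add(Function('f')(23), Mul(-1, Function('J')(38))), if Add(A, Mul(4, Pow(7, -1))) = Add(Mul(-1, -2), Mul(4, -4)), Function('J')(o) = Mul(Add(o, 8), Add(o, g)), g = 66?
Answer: Rational(-35834, 7) ≈ -5119.1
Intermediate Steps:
Function('J')(o) = Mul(Add(8, o), Add(66, o)) (Function('J')(o) = Mul(Add(o, 8), Add(o, 66)) = Mul(Add(8, o), Add(66, o)))
A = Rational(-102, 7) (A = Add(Rational(-4, 7), Add(Mul(-1, -2), Mul(4, -4))) = Add(Rational(-4, 7), Add(2, -16)) = Add(Rational(-4, 7), -14) = Rational(-102, 7) ≈ -14.571)
Function('f')(c) = Mul(Rational(-102, 7), c)
Add(Function('f')(23), Mul(-1, Function('J')(38))) = Add(Mul(Rational(-102, 7), 23), Mul(-1, Add(528, Pow(38, 2), Mul(74, 38)))) = Add(Rational(-2346, 7), Mul(-1, Add(528, 1444, 2812))) = Add(Rational(-2346, 7), Mul(-1, 4784)) = Add(Rational(-2346, 7), -4784) = Rational(-35834, 7)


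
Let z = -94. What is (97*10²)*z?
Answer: -911800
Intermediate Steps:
(97*10²)*z = (97*10²)*(-94) = (97*100)*(-94) = 9700*(-94) = -911800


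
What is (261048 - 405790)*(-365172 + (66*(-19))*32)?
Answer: 58663932600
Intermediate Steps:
(261048 - 405790)*(-365172 + (66*(-19))*32) = -144742*(-365172 - 1254*32) = -144742*(-365172 - 40128) = -144742*(-405300) = 58663932600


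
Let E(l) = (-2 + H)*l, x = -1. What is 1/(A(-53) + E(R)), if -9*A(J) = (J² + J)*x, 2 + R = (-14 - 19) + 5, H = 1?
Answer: 9/3026 ≈ 0.0029742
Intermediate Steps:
R = -30 (R = -2 + ((-14 - 19) + 5) = -2 + (-33 + 5) = -2 - 28 = -30)
E(l) = -l (E(l) = (-2 + 1)*l = -l)
A(J) = J/9 + J²/9 (A(J) = -(J² + J)*(-1)/9 = -(J + J²)*(-1)/9 = -(-J - J²)/9 = J/9 + J²/9)
1/(A(-53) + E(R)) = 1/((⅑)*(-53)*(1 - 53) - 1*(-30)) = 1/((⅑)*(-53)*(-52) + 30) = 1/(2756/9 + 30) = 1/(3026/9) = 9/3026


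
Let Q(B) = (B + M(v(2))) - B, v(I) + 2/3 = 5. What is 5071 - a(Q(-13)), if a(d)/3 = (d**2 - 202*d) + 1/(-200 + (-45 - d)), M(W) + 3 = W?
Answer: 13021946/2217 ≈ 5873.7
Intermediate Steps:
v(I) = 13/3 (v(I) = -2/3 + 5 = 13/3)
M(W) = -3 + W
Q(B) = 4/3 (Q(B) = (B + (-3 + 13/3)) - B = (B + 4/3) - B = (4/3 + B) - B = 4/3)
a(d) = -606*d + 3*d**2 + 3/(-245 - d) (a(d) = 3*((d**2 - 202*d) + 1/(-200 + (-45 - d))) = 3*((d**2 - 202*d) + 1/(-245 - d)) = 3*(d**2 + 1/(-245 - d) - 202*d) = -606*d + 3*d**2 + 3/(-245 - d))
5071 - a(Q(-13)) = 5071 - 3*(-1 + (4/3)**3 - 49490*4/3 + 43*(4/3)**2)/(245 + 4/3) = 5071 - 3*(-1 + 64/27 - 197960/3 + 43*(16/9))/739/3 = 5071 - 3*3*(-1 + 64/27 - 197960/3 + 688/9)/739 = 5071 - 3*3*(-1779539)/(739*27) = 5071 - 1*(-1779539/2217) = 5071 + 1779539/2217 = 13021946/2217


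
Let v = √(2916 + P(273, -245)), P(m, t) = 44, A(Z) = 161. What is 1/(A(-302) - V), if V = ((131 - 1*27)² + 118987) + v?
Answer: -64821/8403522602 + √185/4201761301 ≈ -7.7103e-6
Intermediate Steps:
v = 4*√185 (v = √(2916 + 44) = √2960 = 4*√185 ≈ 54.406)
V = 129803 + 4*√185 (V = ((131 - 1*27)² + 118987) + 4*√185 = ((131 - 27)² + 118987) + 4*√185 = (104² + 118987) + 4*√185 = (10816 + 118987) + 4*√185 = 129803 + 4*√185 ≈ 1.2986e+5)
1/(A(-302) - V) = 1/(161 - (129803 + 4*√185)) = 1/(161 + (-129803 - 4*√185)) = 1/(-129642 - 4*√185)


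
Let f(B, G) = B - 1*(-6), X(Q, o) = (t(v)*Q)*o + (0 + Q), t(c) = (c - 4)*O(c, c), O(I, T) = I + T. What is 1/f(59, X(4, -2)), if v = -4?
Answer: 1/65 ≈ 0.015385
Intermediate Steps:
t(c) = 2*c*(-4 + c) (t(c) = (c - 4)*(c + c) = (-4 + c)*(2*c) = 2*c*(-4 + c))
X(Q, o) = Q + 64*Q*o (X(Q, o) = ((2*(-4)*(-4 - 4))*Q)*o + (0 + Q) = ((2*(-4)*(-8))*Q)*o + Q = (64*Q)*o + Q = 64*Q*o + Q = Q + 64*Q*o)
f(B, G) = 6 + B (f(B, G) = B + 6 = 6 + B)
1/f(59, X(4, -2)) = 1/(6 + 59) = 1/65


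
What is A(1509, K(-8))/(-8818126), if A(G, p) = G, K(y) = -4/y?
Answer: -1509/8818126 ≈ -0.00017112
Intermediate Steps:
A(1509, K(-8))/(-8818126) = 1509/(-8818126) = 1509*(-1/8818126) = -1509/8818126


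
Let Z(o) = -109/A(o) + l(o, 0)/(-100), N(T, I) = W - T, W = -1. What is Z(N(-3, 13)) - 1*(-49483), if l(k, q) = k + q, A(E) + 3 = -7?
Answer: 1237347/25 ≈ 49494.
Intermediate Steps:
A(E) = -10 (A(E) = -3 - 7 = -10)
N(T, I) = -1 - T
Z(o) = 109/10 - o/100 (Z(o) = -109/(-10) + (o + 0)/(-100) = -109*(-1/10) + o*(-1/100) = 109/10 - o/100)
Z(N(-3, 13)) - 1*(-49483) = (109/10 - (-1 - 1*(-3))/100) - 1*(-49483) = (109/10 - (-1 + 3)/100) + 49483 = (109/10 - 1/100*2) + 49483 = (109/10 - 1/50) + 49483 = 272/25 + 49483 = 1237347/25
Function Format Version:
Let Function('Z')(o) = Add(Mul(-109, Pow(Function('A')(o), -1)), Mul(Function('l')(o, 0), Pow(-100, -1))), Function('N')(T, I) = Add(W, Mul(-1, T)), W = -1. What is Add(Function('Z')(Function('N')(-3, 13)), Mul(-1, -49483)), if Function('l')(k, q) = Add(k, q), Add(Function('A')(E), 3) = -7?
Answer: Rational(1237347, 25) ≈ 49494.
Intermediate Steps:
Function('A')(E) = -10 (Function('A')(E) = Add(-3, -7) = -10)
Function('N')(T, I) = Add(-1, Mul(-1, T))
Function('Z')(o) = Add(Rational(109, 10), Mul(Rational(-1, 100), o)) (Function('Z')(o) = Add(Mul(-109, Pow(-10, -1)), Mul(Add(o, 0), Pow(-100, -1))) = Add(Mul(-109, Rational(-1, 10)), Mul(o, Rational(-1, 100))) = Add(Rational(109, 10), Mul(Rational(-1, 100), o)))
Add(Function('Z')(Function('N')(-3, 13)), Mul(-1, -49483)) = Add(Add(Rational(109, 10), Mul(Rational(-1, 100), Add(-1, Mul(-1, -3)))), Mul(-1, -49483)) = Add(Add(Rational(109, 10), Mul(Rational(-1, 100), Add(-1, 3))), 49483) = Add(Add(Rational(109, 10), Mul(Rational(-1, 100), 2)), 49483) = Add(Add(Rational(109, 10), Rational(-1, 50)), 49483) = Add(Rational(272, 25), 49483) = Rational(1237347, 25)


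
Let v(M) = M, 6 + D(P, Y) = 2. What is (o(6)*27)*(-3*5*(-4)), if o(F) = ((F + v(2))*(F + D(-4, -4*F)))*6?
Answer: 155520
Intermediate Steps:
D(P, Y) = -4 (D(P, Y) = -6 + 2 = -4)
o(F) = 6*(-4 + F)*(2 + F) (o(F) = ((F + 2)*(F - 4))*6 = ((2 + F)*(-4 + F))*6 = ((-4 + F)*(2 + F))*6 = 6*(-4 + F)*(2 + F))
(o(6)*27)*(-3*5*(-4)) = ((-48 - 12*6 + 6*6**2)*27)*(-3*5*(-4)) = ((-48 - 72 + 6*36)*27)*(-15*(-4)) = ((-48 - 72 + 216)*27)*60 = (96*27)*60 = 2592*60 = 155520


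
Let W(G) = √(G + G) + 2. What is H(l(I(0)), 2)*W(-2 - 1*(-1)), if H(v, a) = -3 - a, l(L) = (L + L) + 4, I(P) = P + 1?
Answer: -10 - 5*I*√2 ≈ -10.0 - 7.0711*I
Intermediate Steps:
I(P) = 1 + P
l(L) = 4 + 2*L (l(L) = 2*L + 4 = 4 + 2*L)
W(G) = 2 + √2*√G (W(G) = √(2*G) + 2 = √2*√G + 2 = 2 + √2*√G)
H(l(I(0)), 2)*W(-2 - 1*(-1)) = (-3 - 1*2)*(2 + √2*√(-2 - 1*(-1))) = (-3 - 2)*(2 + √2*√(-2 + 1)) = -5*(2 + √2*√(-1)) = -5*(2 + √2*I) = -5*(2 + I*√2) = -10 - 5*I*√2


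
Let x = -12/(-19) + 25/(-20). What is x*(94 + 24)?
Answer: -2773/38 ≈ -72.974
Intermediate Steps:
x = -47/76 (x = -12*(-1/19) + 25*(-1/20) = 12/19 - 5/4 = -47/76 ≈ -0.61842)
x*(94 + 24) = -47*(94 + 24)/76 = -47/76*118 = -2773/38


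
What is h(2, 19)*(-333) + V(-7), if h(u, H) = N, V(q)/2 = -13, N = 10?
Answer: -3356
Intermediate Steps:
V(q) = -26 (V(q) = 2*(-13) = -26)
h(u, H) = 10
h(2, 19)*(-333) + V(-7) = 10*(-333) - 26 = -3330 - 26 = -3356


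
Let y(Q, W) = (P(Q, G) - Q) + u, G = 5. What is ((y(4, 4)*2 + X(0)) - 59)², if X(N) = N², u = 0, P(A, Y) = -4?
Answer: 5625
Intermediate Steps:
y(Q, W) = -4 - Q (y(Q, W) = (-4 - Q) + 0 = -4 - Q)
((y(4, 4)*2 + X(0)) - 59)² = (((-4 - 1*4)*2 + 0²) - 59)² = (((-4 - 4)*2 + 0) - 59)² = ((-8*2 + 0) - 59)² = ((-16 + 0) - 59)² = (-16 - 59)² = (-75)² = 5625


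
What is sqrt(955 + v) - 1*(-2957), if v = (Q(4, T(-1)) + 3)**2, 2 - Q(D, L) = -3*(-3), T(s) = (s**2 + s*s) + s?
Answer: 2957 + sqrt(971) ≈ 2988.2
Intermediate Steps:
T(s) = s + 2*s**2 (T(s) = (s**2 + s**2) + s = 2*s**2 + s = s + 2*s**2)
Q(D, L) = -7 (Q(D, L) = 2 - (-3)*(-3) = 2 - 1*9 = 2 - 9 = -7)
v = 16 (v = (-7 + 3)**2 = (-4)**2 = 16)
sqrt(955 + v) - 1*(-2957) = sqrt(955 + 16) - 1*(-2957) = sqrt(971) + 2957 = 2957 + sqrt(971)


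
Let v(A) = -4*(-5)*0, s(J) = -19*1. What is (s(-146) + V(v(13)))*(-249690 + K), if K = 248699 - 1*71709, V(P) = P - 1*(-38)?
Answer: -1381300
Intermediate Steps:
s(J) = -19
v(A) = 0 (v(A) = 20*0 = 0)
V(P) = 38 + P (V(P) = P + 38 = 38 + P)
K = 176990 (K = 248699 - 71709 = 176990)
(s(-146) + V(v(13)))*(-249690 + K) = (-19 + (38 + 0))*(-249690 + 176990) = (-19 + 38)*(-72700) = 19*(-72700) = -1381300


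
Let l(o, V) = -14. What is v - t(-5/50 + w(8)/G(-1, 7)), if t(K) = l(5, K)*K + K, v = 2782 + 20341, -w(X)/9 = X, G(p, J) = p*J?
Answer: 1627879/70 ≈ 23255.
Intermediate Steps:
G(p, J) = J*p
w(X) = -9*X
v = 23123
t(K) = -13*K (t(K) = -14*K + K = -13*K)
v - t(-5/50 + w(8)/G(-1, 7)) = 23123 - (-13)*(-5/50 + (-9*8)/((7*(-1)))) = 23123 - (-13)*(-5*1/50 - 72/(-7)) = 23123 - (-13)*(-1/10 - 72*(-1/7)) = 23123 - (-13)*(-1/10 + 72/7) = 23123 - (-13)*713/70 = 23123 - 1*(-9269/70) = 23123 + 9269/70 = 1627879/70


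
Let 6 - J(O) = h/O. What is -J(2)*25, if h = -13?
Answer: -625/2 ≈ -312.50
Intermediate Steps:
J(O) = 6 + 13/O (J(O) = 6 - (-13)/O = 6 + 13/O)
-J(2)*25 = -(6 + 13/2)*25 = -1*25/2*25 = -25/2*25 = -625/2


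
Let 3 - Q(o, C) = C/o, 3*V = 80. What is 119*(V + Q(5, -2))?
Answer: 53669/15 ≈ 3577.9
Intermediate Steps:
V = 80/3 (V = (⅓)*80 = 80/3 ≈ 26.667)
Q(o, C) = 3 - C/o
119*(V + Q(5, -2)) = 119*(80/3 + (3 - 1*(-2)/5)) = 119*(80/3 + (3 - 1*(-2)*⅕)) = 119*(80/3 + (3 + ⅖)) = 119*(80/3 + 17/5) = 119*(451/15) = 53669/15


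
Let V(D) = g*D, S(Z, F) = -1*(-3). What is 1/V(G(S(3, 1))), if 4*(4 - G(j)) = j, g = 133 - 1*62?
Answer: 4/923 ≈ 0.0043337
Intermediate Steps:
S(Z, F) = 3
g = 71 (g = 133 - 62 = 71)
G(j) = 4 - j/4
V(D) = 71*D
1/V(G(S(3, 1))) = 1/(71*(4 - 1/4*3)) = 1/(71*(4 - 3/4)) = 1/(71*(13/4)) = 1/(923/4) = 4/923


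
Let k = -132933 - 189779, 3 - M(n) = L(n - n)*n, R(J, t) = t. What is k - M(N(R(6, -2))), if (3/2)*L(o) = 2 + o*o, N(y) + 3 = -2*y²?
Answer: -968189/3 ≈ -3.2273e+5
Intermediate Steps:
N(y) = -3 - 2*y²
L(o) = 4/3 + 2*o²/3 (L(o) = 2*(2 + o*o)/3 = 2*(2 + o²)/3 = 4/3 + 2*o²/3)
M(n) = 3 - 4*n/3 (M(n) = 3 - (4/3 + 2*(n - n)²/3)*n = 3 - (4/3 + (⅔)*0²)*n = 3 - (4/3 + (⅔)*0)*n = 3 - (4/3 + 0)*n = 3 - 4*n/3)
k = -322712
k - M(N(R(6, -2))) = -322712 - (3 - 4*(-3 - 2*(-2)²)/3) = -322712 - (3 - 4*(-3 - 2*4)/3) = -322712 - (3 - 4*(-3 - 8)/3) = -322712 - (3 - 4/3*(-11)) = -322712 - (3 + 44/3) = -322712 - 1*53/3 = -322712 - 53/3 = -968189/3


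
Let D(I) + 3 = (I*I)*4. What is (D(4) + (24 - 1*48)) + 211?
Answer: 248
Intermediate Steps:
D(I) = -3 + 4*I² (D(I) = -3 + (I*I)*4 = -3 + I²*4 = -3 + 4*I²)
(D(4) + (24 - 1*48)) + 211 = ((-3 + 4*4²) + (24 - 1*48)) + 211 = ((-3 + 4*16) + (24 - 48)) + 211 = ((-3 + 64) - 24) + 211 = (61 - 24) + 211 = 37 + 211 = 248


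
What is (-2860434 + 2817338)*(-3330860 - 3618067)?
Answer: 299470957992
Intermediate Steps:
(-2860434 + 2817338)*(-3330860 - 3618067) = -43096*(-6948927) = 299470957992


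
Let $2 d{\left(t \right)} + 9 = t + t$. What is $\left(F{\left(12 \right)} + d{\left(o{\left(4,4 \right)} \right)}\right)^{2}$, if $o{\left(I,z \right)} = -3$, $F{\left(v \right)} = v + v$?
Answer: $\frac{1089}{4} \approx 272.25$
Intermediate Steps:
$F{\left(v \right)} = 2 v$
$d{\left(t \right)} = - \frac{9}{2} + t$ ($d{\left(t \right)} = - \frac{9}{2} + \frac{t + t}{2} = - \frac{9}{2} + \frac{2 t}{2} = - \frac{9}{2} + t$)
$\left(F{\left(12 \right)} + d{\left(o{\left(4,4 \right)} \right)}\right)^{2} = \left(2 \cdot 12 - \frac{15}{2}\right)^{2} = \left(24 - \frac{15}{2}\right)^{2} = \left(\frac{33}{2}\right)^{2} = \frac{1089}{4}$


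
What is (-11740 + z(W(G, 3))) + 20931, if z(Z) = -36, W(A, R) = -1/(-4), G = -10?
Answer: 9155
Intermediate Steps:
W(A, R) = ¼ (W(A, R) = -1*(-¼) = ¼)
(-11740 + z(W(G, 3))) + 20931 = (-11740 - 36) + 20931 = -11776 + 20931 = 9155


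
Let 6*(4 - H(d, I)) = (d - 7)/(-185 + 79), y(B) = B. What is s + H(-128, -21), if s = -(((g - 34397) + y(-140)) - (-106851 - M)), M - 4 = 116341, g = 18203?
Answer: -43853941/212 ≈ -2.0686e+5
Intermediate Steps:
M = 116345 (M = 4 + 116341 = 116345)
H(d, I) = 2537/636 + d/636 (H(d, I) = 4 - (d - 7)/(6*(-185 + 79)) = 4 - (-7 + d)/(6*(-106)) = 4 - (-7 + d)*(-1)/(6*106) = 4 - (7/106 - d/106)/6 = 4 + (-7/636 + d/636) = 2537/636 + d/636)
s = -206862 (s = -(((18203 - 34397) - 140) - (-106851 - 1*116345)) = -((-16194 - 140) - (-106851 - 116345)) = -(-16334 - 1*(-223196)) = -(-16334 + 223196) = -1*206862 = -206862)
s + H(-128, -21) = -206862 + (2537/636 + (1/636)*(-128)) = -206862 + (2537/636 - 32/159) = -206862 + 803/212 = -43853941/212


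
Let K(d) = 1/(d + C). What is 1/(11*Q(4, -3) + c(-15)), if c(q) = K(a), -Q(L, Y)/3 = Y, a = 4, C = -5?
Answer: 1/98 ≈ 0.010204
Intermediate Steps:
Q(L, Y) = -3*Y
K(d) = 1/(-5 + d) (K(d) = 1/(d - 5) = 1/(-5 + d))
c(q) = -1 (c(q) = 1/(-5 + 4) = 1/(-1) = -1)
1/(11*Q(4, -3) + c(-15)) = 1/(11*(-3*(-3)) - 1) = 1/(11*9 - 1) = 1/(99 - 1) = 1/98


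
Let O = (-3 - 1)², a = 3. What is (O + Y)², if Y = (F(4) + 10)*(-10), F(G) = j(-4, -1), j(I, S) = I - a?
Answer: 196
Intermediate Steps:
j(I, S) = -3 + I (j(I, S) = I - 1*3 = I - 3 = -3 + I)
F(G) = -7 (F(G) = -3 - 4 = -7)
O = 16 (O = (-4)² = 16)
Y = -30 (Y = (-7 + 10)*(-10) = 3*(-10) = -30)
(O + Y)² = (16 - 30)² = (-14)² = 196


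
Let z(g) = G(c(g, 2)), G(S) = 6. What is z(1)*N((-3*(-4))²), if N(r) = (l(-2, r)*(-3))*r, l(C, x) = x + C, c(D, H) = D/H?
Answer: -368064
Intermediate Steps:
l(C, x) = C + x
z(g) = 6
N(r) = r*(6 - 3*r) (N(r) = ((-2 + r)*(-3))*r = (6 - 3*r)*r = r*(6 - 3*r))
z(1)*N((-3*(-4))²) = 6*(3*(-3*(-4))²*(2 - (-3*(-4))²)) = 6*(3*12²*(2 - 1*12²)) = 6*(3*144*(2 - 1*144)) = 6*(3*144*(2 - 144)) = 6*(3*144*(-142)) = 6*(-61344) = -368064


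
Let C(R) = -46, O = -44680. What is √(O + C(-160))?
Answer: I*√44726 ≈ 211.49*I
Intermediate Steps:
√(O + C(-160)) = √(-44680 - 46) = √(-44726) = I*√44726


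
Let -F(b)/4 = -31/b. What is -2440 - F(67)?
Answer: -163604/67 ≈ -2441.9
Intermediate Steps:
F(b) = 124/b (F(b) = -(-124)/b = 124/b)
-2440 - F(67) = -2440 - 124/67 = -163604/67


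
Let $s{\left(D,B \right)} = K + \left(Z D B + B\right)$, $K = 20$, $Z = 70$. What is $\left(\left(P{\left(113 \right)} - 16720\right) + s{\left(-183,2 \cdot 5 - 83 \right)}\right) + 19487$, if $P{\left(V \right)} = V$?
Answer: $937957$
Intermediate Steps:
$s{\left(D,B \right)} = 20 + B + 70 B D$ ($s{\left(D,B \right)} = 20 + \left(70 D B + B\right) = 20 + \left(70 B D + B\right) = 20 + \left(B + 70 B D\right) = 20 + B + 70 B D$)
$\left(\left(P{\left(113 \right)} - 16720\right) + s{\left(-183,2 \cdot 5 - 83 \right)}\right) + 19487 = \left(\left(113 - 16720\right) + \left(20 + \left(2 \cdot 5 - 83\right) + 70 \left(2 \cdot 5 - 83\right) \left(-183\right)\right)\right) + 19487 = \left(-16607 + \left(20 + \left(10 - 83\right) + 70 \left(10 - 83\right) \left(-183\right)\right)\right) + 19487 = \left(-16607 + \left(20 - 73 + 70 \left(-73\right) \left(-183\right)\right)\right) + 19487 = \left(-16607 + \left(20 - 73 + 935130\right)\right) + 19487 = \left(-16607 + 935077\right) + 19487 = 918470 + 19487 = 937957$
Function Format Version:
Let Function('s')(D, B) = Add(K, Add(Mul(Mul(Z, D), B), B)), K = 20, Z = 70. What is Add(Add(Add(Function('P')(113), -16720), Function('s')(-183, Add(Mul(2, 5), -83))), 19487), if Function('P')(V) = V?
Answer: 937957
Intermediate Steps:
Function('s')(D, B) = Add(20, B, Mul(70, B, D)) (Function('s')(D, B) = Add(20, Add(Mul(Mul(70, D), B), B)) = Add(20, Add(Mul(70, B, D), B)) = Add(20, Add(B, Mul(70, B, D))) = Add(20, B, Mul(70, B, D)))
Add(Add(Add(Function('P')(113), -16720), Function('s')(-183, Add(Mul(2, 5), -83))), 19487) = Add(Add(Add(113, -16720), Add(20, Add(Mul(2, 5), -83), Mul(70, Add(Mul(2, 5), -83), -183))), 19487) = Add(Add(-16607, Add(20, Add(10, -83), Mul(70, Add(10, -83), -183))), 19487) = Add(Add(-16607, Add(20, -73, Mul(70, -73, -183))), 19487) = Add(Add(-16607, Add(20, -73, 935130)), 19487) = Add(Add(-16607, 935077), 19487) = Add(918470, 19487) = 937957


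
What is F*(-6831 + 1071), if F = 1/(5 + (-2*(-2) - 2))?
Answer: -5760/7 ≈ -822.86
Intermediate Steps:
F = ⅐ (F = 1/(5 + (4 - 2)) = 1/(5 + 2) = 1/7 = ⅐ ≈ 0.14286)
F*(-6831 + 1071) = (-6831 + 1071)/7 = (⅐)*(-5760) = -5760/7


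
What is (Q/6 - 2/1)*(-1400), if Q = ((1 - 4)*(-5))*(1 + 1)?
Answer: -4200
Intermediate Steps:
Q = 30 (Q = -3*(-5)*2 = 15*2 = 30)
(Q/6 - 2/1)*(-1400) = (30/6 - 2/1)*(-1400) = (30*(1/6) - 2*1)*(-1400) = (5 - 2)*(-1400) = 3*(-1400) = -4200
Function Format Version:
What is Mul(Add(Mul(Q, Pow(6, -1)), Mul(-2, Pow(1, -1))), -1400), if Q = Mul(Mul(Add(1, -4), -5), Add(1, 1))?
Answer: -4200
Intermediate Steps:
Q = 30 (Q = Mul(Mul(-3, -5), 2) = Mul(15, 2) = 30)
Mul(Add(Mul(Q, Pow(6, -1)), Mul(-2, Pow(1, -1))), -1400) = Mul(Add(Mul(30, Pow(6, -1)), Mul(-2, Pow(1, -1))), -1400) = Mul(Add(Mul(30, Rational(1, 6)), Mul(-2, 1)), -1400) = Mul(Add(5, -2), -1400) = Mul(3, -1400) = -4200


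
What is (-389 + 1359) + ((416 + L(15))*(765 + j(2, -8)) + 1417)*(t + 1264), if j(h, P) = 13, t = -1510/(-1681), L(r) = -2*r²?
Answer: -53230139720/1681 ≈ -3.1666e+7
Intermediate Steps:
t = 1510/1681 (t = -1510*(-1/1681) = 1510/1681 ≈ 0.89827)
(-389 + 1359) + ((416 + L(15))*(765 + j(2, -8)) + 1417)*(t + 1264) = (-389 + 1359) + ((416 - 2*15²)*(765 + 13) + 1417)*(1510/1681 + 1264) = 970 + ((416 - 2*225)*778 + 1417)*(2126294/1681) = 970 + ((416 - 450)*778 + 1417)*(2126294/1681) = 970 + (-34*778 + 1417)*(2126294/1681) = 970 + (-26452 + 1417)*(2126294/1681) = 970 - 25035*2126294/1681 = 970 - 53231770290/1681 = -53230139720/1681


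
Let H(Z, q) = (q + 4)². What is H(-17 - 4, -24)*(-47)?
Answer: -18800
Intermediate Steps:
H(Z, q) = (4 + q)²
H(-17 - 4, -24)*(-47) = (4 - 24)²*(-47) = (-20)²*(-47) = 400*(-47) = -18800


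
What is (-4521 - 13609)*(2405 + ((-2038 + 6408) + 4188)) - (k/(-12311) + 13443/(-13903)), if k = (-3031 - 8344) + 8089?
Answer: -34019589647803755/171159833 ≈ -1.9876e+8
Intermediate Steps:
k = -3286 (k = -11375 + 8089 = -3286)
(-4521 - 13609)*(2405 + ((-2038 + 6408) + 4188)) - (k/(-12311) + 13443/(-13903)) = (-4521 - 13609)*(2405 + ((-2038 + 6408) + 4188)) - (-3286/(-12311) + 13443/(-13903)) = -18130*(2405 + (4370 + 4188)) - (-3286*(-1/12311) + 13443*(-1/13903)) = -18130*(2405 + 8558) - (3286/12311 - 13443/13903) = -18130*10963 - 1*(-119811515/171159833) = -198759190 + 119811515/171159833 = -34019589647803755/171159833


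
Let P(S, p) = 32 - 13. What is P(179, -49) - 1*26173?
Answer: -26154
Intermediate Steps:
P(S, p) = 19
P(179, -49) - 1*26173 = 19 - 1*26173 = 19 - 26173 = -26154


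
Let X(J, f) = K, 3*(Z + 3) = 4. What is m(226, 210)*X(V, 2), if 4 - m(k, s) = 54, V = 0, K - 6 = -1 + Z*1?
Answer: -500/3 ≈ -166.67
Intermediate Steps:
Z = -5/3 (Z = -3 + (⅓)*4 = -3 + 4/3 = -5/3 ≈ -1.6667)
K = 10/3 (K = 6 + (-1 - 5/3*1) = 6 + (-1 - 5/3) = 6 - 8/3 = 10/3 ≈ 3.3333)
m(k, s) = -50 (m(k, s) = 4 - 1*54 = 4 - 54 = -50)
X(J, f) = 10/3
m(226, 210)*X(V, 2) = -50*10/3 = -500/3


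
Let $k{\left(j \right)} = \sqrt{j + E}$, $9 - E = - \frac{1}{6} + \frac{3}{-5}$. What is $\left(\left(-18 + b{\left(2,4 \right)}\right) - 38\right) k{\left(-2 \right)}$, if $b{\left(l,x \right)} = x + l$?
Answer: $- \frac{5 \sqrt{6990}}{3} \approx -139.34$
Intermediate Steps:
$E = \frac{293}{30}$ ($E = 9 - \left(- \frac{1}{6} + \frac{3}{-5}\right) = 9 - \left(\left(-1\right) \frac{1}{6} + 3 \left(- \frac{1}{5}\right)\right) = 9 - \left(- \frac{1}{6} - \frac{3}{5}\right) = 9 - - \frac{23}{30} = 9 + \frac{23}{30} = \frac{293}{30} \approx 9.7667$)
$b{\left(l,x \right)} = l + x$
$k{\left(j \right)} = \sqrt{\frac{293}{30} + j}$ ($k{\left(j \right)} = \sqrt{j + \frac{293}{30}} = \sqrt{\frac{293}{30} + j}$)
$\left(\left(-18 + b{\left(2,4 \right)}\right) - 38\right) k{\left(-2 \right)} = \left(\left(-18 + \left(2 + 4\right)\right) - 38\right) \frac{\sqrt{8790 + 900 \left(-2\right)}}{30} = \left(\left(-18 + 6\right) - 38\right) \frac{\sqrt{8790 - 1800}}{30} = \left(-12 - 38\right) \frac{\sqrt{6990}}{30} = - 50 \frac{\sqrt{6990}}{30} = - \frac{5 \sqrt{6990}}{3}$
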